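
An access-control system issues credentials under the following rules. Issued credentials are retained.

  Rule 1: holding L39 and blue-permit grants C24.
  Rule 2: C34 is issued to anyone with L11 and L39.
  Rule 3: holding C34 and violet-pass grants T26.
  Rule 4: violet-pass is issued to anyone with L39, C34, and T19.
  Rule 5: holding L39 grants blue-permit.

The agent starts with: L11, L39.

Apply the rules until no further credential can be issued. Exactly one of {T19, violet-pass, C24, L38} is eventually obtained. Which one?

Holding L39 grants blue-permit (Rule 5).
Holding L39 and blue-permit grants C24 (Rule 1).
No rule produces T19, and it is not given. No rule produces L38, and it is not given. violet-pass would need L39, C34, and T19 (Rule 4), but T19 is never granted.

C24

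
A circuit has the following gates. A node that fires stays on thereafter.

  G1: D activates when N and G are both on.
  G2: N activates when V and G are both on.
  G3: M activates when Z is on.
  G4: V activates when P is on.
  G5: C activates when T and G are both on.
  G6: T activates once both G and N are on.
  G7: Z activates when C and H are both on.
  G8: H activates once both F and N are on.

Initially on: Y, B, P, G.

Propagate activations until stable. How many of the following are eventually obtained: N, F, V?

2

G4: P on → V on.
G2: V and G on → N on.
N: reached.
No rule produces F, and it is not given.
V: reached.
Reached: N and V — 2 of the 3.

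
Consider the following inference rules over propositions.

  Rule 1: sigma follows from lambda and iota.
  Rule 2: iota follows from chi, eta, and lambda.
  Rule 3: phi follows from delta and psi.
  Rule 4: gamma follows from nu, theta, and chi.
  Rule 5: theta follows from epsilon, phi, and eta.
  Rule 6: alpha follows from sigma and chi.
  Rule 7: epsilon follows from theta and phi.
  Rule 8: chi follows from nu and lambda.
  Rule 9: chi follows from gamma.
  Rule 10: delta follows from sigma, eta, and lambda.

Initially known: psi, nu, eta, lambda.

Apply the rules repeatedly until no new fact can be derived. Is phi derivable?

From nu and lambda, Rule 8 gives chi.
chi, eta, and lambda hold, so iota follows (Rule 2).
From lambda and iota, Rule 1 gives sigma.
sigma, eta, and lambda hold, so delta follows (Rule 10).
From delta and psi, Rule 3 gives phi.

Yes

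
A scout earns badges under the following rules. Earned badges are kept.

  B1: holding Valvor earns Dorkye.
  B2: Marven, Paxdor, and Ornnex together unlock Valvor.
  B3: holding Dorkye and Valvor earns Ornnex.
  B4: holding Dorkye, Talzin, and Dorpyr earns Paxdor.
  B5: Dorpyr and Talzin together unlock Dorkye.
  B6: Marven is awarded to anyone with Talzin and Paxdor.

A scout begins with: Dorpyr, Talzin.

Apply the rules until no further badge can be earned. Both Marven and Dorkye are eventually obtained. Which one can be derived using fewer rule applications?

Dorkye: With Dorpyr and Talzin, Dorkye is earned (B5). [1 rule application]
Marven: With Dorpyr and Talzin, Dorkye is earned (B5). With Dorkye, Talzin, and Dorpyr, Paxdor is earned (B4). With Talzin and Paxdor, Marven is earned (B6). [3 rule applications]
Dorkye needs fewer.

Dorkye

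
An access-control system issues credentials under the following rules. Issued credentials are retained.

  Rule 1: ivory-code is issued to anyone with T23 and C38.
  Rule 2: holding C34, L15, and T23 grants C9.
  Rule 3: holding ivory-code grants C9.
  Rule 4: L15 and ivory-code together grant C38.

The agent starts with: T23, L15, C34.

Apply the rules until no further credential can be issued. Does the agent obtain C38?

No

C38 would need L15 and ivory-code (Rule 4), but ivory-code is never granted.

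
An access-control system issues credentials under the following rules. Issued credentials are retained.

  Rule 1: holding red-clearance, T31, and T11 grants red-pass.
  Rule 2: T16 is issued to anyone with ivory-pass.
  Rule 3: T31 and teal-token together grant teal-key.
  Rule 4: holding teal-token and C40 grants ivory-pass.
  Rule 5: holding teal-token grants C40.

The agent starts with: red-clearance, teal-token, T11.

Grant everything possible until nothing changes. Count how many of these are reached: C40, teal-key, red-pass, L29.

1

Holding teal-token grants C40 (Rule 5).
C40: reached.
teal-key would need T31 and teal-token (Rule 3), but T31 is never granted.
red-pass would need red-clearance, T31, and T11 (Rule 1), but T31 is never granted.
No rule produces L29, and it is not given.
Reached: C40 — 1 of the 4.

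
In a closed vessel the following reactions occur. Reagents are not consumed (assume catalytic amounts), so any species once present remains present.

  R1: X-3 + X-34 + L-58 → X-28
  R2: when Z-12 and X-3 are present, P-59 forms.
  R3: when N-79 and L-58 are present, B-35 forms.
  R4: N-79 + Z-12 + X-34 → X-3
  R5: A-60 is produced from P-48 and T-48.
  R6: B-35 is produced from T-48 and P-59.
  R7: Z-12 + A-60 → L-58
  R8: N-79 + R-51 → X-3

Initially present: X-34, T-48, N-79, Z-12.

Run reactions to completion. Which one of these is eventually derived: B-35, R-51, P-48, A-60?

B-35

N-79, Z-12, and X-34 present → X-3 forms (R4).
Z-12 and X-3 present → P-59 forms (R2).
T-48 and P-59 present → B-35 forms (R6).
No rule produces R-51, and it is not given. A-60 would need P-48 and T-48 (R5), but P-48 never forms. No rule produces P-48, and it is not given.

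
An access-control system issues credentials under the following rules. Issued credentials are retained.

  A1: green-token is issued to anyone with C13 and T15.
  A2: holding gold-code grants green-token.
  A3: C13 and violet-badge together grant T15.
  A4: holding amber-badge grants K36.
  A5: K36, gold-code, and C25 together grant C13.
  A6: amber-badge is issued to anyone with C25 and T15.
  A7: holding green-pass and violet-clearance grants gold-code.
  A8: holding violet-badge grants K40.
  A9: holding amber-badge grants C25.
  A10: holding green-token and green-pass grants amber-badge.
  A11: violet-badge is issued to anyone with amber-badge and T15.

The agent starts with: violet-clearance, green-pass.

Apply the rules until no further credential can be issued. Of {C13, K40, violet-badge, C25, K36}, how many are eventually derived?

3

Holding green-pass and violet-clearance grants gold-code (A7).
Holding gold-code grants green-token (A2).
Holding green-token and green-pass grants amber-badge (A10).
Holding amber-badge grants C25 (A9).
Holding amber-badge grants K36 (A4).
Holding K36, gold-code, and C25 grants C13 (A5).
C13: reached.
K40 would need violet-badge (A8), but violet-badge is never granted.
violet-badge would need amber-badge and T15 (A11), but T15 is never granted.
C25: reached.
K36: reached.
Reached: C13, C25, and K36 — 3 of the 5.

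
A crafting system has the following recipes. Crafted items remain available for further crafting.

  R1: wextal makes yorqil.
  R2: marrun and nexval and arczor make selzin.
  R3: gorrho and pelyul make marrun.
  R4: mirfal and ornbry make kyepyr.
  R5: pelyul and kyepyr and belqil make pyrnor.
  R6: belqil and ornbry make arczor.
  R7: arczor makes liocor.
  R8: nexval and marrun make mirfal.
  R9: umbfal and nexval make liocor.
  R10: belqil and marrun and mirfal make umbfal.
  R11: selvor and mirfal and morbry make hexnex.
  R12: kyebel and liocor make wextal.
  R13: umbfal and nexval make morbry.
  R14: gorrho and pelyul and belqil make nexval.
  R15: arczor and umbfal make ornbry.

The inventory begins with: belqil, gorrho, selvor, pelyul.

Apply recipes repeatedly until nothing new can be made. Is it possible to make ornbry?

No

ornbry would need arczor and umbfal (R15), but arczor is never obtained.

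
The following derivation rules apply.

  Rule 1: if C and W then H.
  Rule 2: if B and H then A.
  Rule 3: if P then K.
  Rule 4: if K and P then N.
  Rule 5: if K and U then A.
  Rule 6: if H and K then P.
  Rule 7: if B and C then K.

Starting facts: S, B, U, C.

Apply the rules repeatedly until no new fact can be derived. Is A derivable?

Yes

B and C hold, so K follows (Rule 7).
K and U hold, so A follows (Rule 5).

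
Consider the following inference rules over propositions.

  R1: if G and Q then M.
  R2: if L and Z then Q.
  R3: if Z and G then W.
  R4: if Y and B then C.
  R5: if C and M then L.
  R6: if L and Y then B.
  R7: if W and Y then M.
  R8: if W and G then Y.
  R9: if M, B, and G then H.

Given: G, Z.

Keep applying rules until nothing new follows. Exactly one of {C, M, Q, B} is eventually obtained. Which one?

M

From Z and G, R3 gives W.
W and G hold, so Y follows (R8).
W and Y hold, so M follows (R7).
B would need L and Y (R6), but L is never established. Q would need L and Z (R2), but L is never established. C would need Y and B (R4), but B is never established.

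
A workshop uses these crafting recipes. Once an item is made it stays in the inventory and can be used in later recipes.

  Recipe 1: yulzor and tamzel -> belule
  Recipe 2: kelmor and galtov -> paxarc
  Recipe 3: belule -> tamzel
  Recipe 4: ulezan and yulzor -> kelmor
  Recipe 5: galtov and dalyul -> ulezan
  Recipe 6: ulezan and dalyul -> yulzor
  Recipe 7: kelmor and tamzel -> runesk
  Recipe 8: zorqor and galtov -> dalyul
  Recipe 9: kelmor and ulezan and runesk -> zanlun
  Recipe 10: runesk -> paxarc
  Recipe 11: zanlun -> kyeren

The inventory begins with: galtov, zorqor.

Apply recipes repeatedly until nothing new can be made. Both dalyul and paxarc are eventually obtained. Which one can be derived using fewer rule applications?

dalyul

dalyul: Using Recipe 8, zorqor and galtov make dalyul. [1 rule application]
paxarc: zorqor and galtov -> dalyul (Recipe 8). galtov and dalyul -> ulezan (Recipe 5). Using Recipe 6, ulezan and dalyul make yulzor. Using Recipe 4, ulezan and yulzor make kelmor. Using Recipe 2, kelmor and galtov make paxarc. [5 rule applications]
dalyul needs fewer.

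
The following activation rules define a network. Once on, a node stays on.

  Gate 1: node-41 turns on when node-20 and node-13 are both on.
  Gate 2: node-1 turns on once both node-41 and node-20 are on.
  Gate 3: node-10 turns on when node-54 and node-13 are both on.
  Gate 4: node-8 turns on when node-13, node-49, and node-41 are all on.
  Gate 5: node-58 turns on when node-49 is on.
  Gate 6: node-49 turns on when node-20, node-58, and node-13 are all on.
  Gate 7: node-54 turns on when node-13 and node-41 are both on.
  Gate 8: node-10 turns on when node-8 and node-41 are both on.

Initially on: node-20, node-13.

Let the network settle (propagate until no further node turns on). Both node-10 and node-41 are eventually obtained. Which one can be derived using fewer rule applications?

node-41

node-41: node-20 and node-13 are on, so node-41 turns on (Gate 1). [1 rule application]
node-10: Gate 1: node-20 and node-13 on → node-41 on. node-13 and node-41 are on, so node-54 turns on (Gate 7). Gate 3: node-54 and node-13 on → node-10 on. [3 rule applications]
node-41 needs fewer.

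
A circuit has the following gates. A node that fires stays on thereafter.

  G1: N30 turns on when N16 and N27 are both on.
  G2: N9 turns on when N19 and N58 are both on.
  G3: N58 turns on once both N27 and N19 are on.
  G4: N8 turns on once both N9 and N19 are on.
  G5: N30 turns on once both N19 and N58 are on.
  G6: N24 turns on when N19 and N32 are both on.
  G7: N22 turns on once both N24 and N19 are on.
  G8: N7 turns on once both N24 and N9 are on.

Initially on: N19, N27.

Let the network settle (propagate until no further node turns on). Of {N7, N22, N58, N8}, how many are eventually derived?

2

N27 and N19 are on, so N58 turns on (G3).
G2: N19 and N58 on → N9 on.
N9 and N19 are on, so N8 turns on (G4).
N7 would need N24 and N9 (G8), but N24 never turns on.
N22 would need N24 and N19 (G7), but N24 never turns on.
N58: reached.
N8: reached.
Reached: N58 and N8 — 2 of the 4.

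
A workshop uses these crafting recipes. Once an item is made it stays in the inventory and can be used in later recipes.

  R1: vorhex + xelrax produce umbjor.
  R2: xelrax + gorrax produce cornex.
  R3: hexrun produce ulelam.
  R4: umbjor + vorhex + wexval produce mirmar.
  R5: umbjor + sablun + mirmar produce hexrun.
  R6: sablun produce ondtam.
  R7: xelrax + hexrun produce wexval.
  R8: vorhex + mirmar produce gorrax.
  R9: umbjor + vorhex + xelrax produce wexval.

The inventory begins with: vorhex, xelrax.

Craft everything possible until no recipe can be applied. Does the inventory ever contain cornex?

Yes

Using R1, vorhex and xelrax make umbjor.
Using R9, umbjor, vorhex, and xelrax make wexval.
Using R4, umbjor, vorhex, and wexval make mirmar.
Using R8, vorhex and mirmar make gorrax.
xelrax + gorrax → cornex (R2).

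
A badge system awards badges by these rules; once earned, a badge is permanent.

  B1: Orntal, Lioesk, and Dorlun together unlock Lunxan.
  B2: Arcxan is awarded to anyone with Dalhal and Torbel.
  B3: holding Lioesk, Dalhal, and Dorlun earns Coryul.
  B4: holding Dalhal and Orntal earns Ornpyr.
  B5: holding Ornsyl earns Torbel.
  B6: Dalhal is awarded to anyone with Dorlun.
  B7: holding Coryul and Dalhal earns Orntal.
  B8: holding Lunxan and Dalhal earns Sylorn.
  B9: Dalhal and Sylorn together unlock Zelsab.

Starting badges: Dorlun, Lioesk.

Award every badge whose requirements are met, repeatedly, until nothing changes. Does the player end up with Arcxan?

Arcxan would need Dalhal and Torbel (B2), but Torbel is never earned.

No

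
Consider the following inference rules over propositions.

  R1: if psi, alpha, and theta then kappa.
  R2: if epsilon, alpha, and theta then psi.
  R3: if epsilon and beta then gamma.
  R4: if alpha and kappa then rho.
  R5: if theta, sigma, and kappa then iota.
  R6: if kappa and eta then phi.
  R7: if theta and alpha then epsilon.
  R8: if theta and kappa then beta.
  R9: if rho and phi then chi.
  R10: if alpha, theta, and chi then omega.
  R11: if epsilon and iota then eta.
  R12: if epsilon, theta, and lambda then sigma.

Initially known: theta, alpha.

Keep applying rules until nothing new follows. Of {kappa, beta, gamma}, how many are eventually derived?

From theta and alpha, R7 gives epsilon.
epsilon, alpha, and theta hold, so psi follows (R2).
psi, alpha, and theta hold, so kappa follows (R1).
From theta and kappa, R8 gives beta.
From epsilon and beta, R3 gives gamma.
kappa: reached.
beta: reached.
gamma: reached.
All 3 are reached.

3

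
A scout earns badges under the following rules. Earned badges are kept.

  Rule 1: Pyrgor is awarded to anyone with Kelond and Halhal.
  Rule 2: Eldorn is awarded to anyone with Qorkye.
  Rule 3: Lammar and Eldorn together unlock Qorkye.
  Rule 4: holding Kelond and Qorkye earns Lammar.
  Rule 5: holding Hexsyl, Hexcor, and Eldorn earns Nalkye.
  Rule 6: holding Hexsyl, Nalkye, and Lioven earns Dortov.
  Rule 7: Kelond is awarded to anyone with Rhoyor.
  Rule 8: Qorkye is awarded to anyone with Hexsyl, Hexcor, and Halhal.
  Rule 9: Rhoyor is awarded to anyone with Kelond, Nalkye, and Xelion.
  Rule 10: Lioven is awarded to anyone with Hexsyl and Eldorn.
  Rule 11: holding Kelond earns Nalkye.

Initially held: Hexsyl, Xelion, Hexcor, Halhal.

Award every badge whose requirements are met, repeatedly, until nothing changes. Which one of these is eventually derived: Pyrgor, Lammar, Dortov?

With Hexsyl, Hexcor, and Halhal, Qorkye is earned (Rule 8).
With Qorkye, Eldorn is earned (Rule 2).
With Hexsyl and Eldorn, Lioven is earned (Rule 10).
With Hexsyl, Hexcor, and Eldorn, Nalkye is earned (Rule 5).
With Hexsyl, Nalkye, and Lioven, Dortov is earned (Rule 6).
Lammar would need Kelond and Qorkye (Rule 4), but Kelond is never earned. Pyrgor would need Kelond and Halhal (Rule 1), but Kelond is never earned.

Dortov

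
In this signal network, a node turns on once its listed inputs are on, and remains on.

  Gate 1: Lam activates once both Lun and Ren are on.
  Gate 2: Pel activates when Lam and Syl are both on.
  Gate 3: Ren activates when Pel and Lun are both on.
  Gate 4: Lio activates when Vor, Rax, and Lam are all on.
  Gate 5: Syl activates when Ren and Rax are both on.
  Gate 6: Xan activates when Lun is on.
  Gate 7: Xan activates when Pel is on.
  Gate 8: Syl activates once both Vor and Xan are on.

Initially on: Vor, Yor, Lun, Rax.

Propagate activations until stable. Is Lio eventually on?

Lio would need Vor, Rax, and Lam (Gate 4), but Lam never turns on.

No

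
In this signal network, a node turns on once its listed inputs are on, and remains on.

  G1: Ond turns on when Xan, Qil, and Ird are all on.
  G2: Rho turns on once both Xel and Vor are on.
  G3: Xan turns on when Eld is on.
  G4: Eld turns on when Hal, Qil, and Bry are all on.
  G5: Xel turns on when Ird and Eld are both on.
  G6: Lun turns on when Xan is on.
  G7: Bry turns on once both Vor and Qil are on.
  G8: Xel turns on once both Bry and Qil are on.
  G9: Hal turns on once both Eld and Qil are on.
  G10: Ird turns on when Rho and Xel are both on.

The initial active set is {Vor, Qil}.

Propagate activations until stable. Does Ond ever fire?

Ond would need Xan, Qil, and Ird (G1), but Xan never turns on.

No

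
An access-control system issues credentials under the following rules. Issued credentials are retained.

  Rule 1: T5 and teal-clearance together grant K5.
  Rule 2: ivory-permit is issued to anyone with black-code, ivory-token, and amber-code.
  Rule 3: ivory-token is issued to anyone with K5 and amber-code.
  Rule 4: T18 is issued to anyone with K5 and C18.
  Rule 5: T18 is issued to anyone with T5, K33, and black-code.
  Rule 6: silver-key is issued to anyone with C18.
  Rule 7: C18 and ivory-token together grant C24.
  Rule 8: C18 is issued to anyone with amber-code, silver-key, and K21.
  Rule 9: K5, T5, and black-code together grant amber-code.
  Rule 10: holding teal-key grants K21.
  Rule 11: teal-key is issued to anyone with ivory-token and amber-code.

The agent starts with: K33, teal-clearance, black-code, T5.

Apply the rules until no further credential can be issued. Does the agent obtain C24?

C24 would need C18 and ivory-token (Rule 7), but C18 is never granted.

No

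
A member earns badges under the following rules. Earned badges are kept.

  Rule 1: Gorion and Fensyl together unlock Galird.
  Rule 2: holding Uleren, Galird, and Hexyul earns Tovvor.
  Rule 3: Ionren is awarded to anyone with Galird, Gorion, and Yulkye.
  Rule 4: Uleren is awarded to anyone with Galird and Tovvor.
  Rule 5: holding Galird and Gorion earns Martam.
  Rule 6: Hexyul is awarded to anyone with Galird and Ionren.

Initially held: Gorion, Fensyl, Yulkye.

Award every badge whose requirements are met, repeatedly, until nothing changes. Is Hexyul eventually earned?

With Gorion and Fensyl, Galird is earned (Rule 1).
With Galird, Gorion, and Yulkye, Ionren is earned (Rule 3).
With Galird and Ionren, Hexyul is earned (Rule 6).

Yes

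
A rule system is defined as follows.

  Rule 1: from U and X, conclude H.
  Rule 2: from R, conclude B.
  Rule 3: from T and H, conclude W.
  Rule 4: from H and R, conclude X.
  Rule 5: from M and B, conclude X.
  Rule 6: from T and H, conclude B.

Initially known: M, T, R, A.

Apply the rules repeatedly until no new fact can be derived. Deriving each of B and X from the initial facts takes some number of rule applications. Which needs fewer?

B

B: From R, Rule 2 gives B. [1 rule application]
X: R holds, so B follows (Rule 2). From M and B, Rule 5 gives X. [2 rule applications]
B needs fewer.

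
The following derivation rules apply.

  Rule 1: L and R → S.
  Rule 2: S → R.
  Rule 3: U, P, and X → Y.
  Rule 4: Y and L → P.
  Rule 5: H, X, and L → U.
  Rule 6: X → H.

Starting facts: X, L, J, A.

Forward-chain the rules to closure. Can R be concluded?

R would need S (Rule 2), but S is never established.

No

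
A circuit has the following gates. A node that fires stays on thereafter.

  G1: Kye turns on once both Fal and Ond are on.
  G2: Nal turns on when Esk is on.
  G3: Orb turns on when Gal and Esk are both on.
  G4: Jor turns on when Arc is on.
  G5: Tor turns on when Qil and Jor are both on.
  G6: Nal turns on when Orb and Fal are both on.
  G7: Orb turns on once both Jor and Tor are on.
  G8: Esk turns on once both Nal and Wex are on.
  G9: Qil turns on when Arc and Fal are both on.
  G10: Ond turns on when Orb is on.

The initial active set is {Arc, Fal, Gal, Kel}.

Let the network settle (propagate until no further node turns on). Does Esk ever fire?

No

Esk would need Nal and Wex (G8), but Wex never turns on.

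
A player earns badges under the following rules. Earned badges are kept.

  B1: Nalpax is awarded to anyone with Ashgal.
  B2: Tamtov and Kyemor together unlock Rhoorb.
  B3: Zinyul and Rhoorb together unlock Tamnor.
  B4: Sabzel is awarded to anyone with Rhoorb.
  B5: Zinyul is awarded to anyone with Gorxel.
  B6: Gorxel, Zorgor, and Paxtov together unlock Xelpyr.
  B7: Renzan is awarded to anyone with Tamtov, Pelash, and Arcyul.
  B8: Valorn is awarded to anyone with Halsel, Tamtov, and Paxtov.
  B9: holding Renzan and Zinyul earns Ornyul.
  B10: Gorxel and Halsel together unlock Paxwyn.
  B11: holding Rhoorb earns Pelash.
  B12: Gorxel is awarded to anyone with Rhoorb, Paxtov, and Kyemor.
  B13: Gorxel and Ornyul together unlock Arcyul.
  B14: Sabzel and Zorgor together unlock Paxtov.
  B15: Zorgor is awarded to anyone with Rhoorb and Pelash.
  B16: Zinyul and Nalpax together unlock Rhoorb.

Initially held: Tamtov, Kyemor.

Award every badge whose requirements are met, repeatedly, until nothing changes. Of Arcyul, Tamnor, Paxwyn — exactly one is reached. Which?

With Tamtov and Kyemor, Rhoorb is earned (B2).
With Rhoorb, Sabzel is earned (B4).
With Rhoorb, Pelash is earned (B11).
With Rhoorb and Pelash, Zorgor is earned (B15).
With Sabzel and Zorgor, Paxtov is earned (B14).
With Rhoorb, Paxtov, and Kyemor, Gorxel is earned (B12).
With Gorxel, Zinyul is earned (B5).
With Zinyul and Rhoorb, Tamnor is earned (B3).
Paxwyn would need Gorxel and Halsel (B10), but Halsel is never earned. Arcyul would need Gorxel and Ornyul (B13), but Ornyul is never earned.

Tamnor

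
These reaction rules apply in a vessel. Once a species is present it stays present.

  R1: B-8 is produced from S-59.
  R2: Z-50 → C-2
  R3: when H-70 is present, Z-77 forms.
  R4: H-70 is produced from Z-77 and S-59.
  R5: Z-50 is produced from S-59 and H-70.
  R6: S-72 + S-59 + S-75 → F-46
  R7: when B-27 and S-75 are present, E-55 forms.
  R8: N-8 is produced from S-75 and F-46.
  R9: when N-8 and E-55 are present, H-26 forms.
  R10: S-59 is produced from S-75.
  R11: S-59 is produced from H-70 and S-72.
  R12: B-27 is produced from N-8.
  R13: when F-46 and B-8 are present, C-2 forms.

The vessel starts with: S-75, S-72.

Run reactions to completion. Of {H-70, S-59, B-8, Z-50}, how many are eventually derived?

2

S-75 present → S-59 forms (R10).
S-59 present → B-8 forms (R1).
H-70 would need Z-77 and S-59 (R4), but Z-77 never forms.
S-59: reached.
B-8: reached.
Z-50 would need S-59 and H-70 (R5), but H-70 never forms.
Reached: S-59 and B-8 — 2 of the 4.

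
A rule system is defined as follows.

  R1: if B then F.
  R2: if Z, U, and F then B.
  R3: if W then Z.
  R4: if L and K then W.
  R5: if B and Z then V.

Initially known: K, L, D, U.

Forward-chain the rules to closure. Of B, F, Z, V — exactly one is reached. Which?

L and K hold, so W follows (R4).
W holds, so Z follows (R3).
V would need B and Z (R5), but B is never established. F would need B (R1), but B is never established. B would need Z, U, and F (R2), but F is never established.

Z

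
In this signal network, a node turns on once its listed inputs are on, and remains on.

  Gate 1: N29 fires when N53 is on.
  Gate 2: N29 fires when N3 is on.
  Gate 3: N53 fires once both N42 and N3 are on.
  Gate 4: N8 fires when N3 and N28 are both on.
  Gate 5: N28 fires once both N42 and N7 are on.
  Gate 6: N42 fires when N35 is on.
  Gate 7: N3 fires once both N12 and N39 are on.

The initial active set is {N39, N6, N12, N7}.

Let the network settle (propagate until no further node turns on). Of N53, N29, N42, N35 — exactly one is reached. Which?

N12 and N39 are on, so N3 fires (Gate 7).
Gate 2: N3 on → N29 on.
N53 would need N42 and N3 (Gate 3), but N42 never turns on. No rule produces N35, and it is not given. N42 would need N35 (Gate 6), but N35 never turns on.

N29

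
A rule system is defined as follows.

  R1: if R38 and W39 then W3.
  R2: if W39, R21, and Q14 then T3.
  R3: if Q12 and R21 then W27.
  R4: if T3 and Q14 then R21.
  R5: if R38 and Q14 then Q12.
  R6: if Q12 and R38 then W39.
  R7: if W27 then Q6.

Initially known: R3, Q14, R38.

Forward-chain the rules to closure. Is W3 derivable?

R38 and Q14 hold, so Q12 follows (R5).
From Q12 and R38, R6 gives W39.
From R38 and W39, R1 gives W3.

Yes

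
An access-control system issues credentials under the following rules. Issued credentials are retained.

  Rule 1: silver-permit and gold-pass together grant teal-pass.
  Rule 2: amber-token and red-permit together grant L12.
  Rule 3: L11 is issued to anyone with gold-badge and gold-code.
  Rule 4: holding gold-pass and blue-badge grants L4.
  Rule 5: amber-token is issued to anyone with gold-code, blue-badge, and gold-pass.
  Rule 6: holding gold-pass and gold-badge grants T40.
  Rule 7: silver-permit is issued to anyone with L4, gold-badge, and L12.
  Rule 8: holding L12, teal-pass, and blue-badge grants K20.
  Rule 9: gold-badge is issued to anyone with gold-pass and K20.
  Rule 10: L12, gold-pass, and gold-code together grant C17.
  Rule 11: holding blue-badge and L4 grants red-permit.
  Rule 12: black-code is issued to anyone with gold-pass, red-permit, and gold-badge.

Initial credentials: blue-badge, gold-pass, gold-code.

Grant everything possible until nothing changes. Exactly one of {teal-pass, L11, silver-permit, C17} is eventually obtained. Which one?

C17

Holding gold-code, blue-badge, and gold-pass grants amber-token (Rule 5).
Holding gold-pass and blue-badge grants L4 (Rule 4).
Holding blue-badge and L4 grants red-permit (Rule 11).
Holding amber-token and red-permit grants L12 (Rule 2).
Holding L12, gold-pass, and gold-code grants C17 (Rule 10).
teal-pass would need silver-permit and gold-pass (Rule 1), but silver-permit is never granted. silver-permit would need L4, gold-badge, and L12 (Rule 7), but gold-badge is never granted. L11 would need gold-badge and gold-code (Rule 3), but gold-badge is never granted.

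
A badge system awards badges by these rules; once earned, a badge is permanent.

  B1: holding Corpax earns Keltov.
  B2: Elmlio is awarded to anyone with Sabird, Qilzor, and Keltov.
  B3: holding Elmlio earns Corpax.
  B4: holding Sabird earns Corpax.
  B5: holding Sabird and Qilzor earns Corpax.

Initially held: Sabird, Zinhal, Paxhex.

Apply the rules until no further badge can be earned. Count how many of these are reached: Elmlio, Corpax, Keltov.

With Sabird, Corpax is earned (B4).
With Corpax, Keltov is earned (B1).
Elmlio would need Sabird, Qilzor, and Keltov (B2), but Qilzor is never earned.
Corpax: reached.
Keltov: reached.
Reached: Corpax and Keltov — 2 of the 3.

2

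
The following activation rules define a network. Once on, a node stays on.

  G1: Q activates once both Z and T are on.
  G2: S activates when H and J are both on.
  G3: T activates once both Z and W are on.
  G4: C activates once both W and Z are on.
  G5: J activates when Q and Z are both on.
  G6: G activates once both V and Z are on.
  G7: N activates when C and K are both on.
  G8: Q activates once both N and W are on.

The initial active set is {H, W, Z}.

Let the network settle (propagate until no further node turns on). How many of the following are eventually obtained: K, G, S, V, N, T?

2

G3: Z and W on → T on.
G1: Z and T on → Q on.
G5: Q and Z on → J on.
H and J are on, so S activates (G2).
No rule produces K, and it is not given.
G would need V and Z (G6), but V never turns on.
S: reached.
No rule produces V, and it is not given.
N would need C and K (G7), but K never turns on.
T: reached.
Reached: S and T — 2 of the 6.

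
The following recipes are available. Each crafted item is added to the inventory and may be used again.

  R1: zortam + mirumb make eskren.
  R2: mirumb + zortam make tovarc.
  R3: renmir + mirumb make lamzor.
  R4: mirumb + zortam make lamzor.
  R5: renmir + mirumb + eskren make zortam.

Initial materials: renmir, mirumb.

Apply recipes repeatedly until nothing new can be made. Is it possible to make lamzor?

Yes

Using R3, renmir and mirumb make lamzor.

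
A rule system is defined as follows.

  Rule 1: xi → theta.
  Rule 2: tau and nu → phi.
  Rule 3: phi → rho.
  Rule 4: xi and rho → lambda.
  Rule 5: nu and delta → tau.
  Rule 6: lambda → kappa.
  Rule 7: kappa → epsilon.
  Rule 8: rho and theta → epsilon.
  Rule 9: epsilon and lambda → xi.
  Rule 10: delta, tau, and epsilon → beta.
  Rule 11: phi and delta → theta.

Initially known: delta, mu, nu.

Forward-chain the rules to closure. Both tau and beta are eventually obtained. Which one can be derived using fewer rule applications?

tau: From nu and delta, Rule 5 gives tau. [1 rule application]
beta: From nu and delta, Rule 5 gives tau. From tau and nu, Rule 2 gives phi. From phi and delta, Rule 11 gives theta. From phi, Rule 3 gives rho. From rho and theta, Rule 8 gives epsilon. From delta, tau, and epsilon, Rule 10 gives beta. [6 rule applications]
tau needs fewer.

tau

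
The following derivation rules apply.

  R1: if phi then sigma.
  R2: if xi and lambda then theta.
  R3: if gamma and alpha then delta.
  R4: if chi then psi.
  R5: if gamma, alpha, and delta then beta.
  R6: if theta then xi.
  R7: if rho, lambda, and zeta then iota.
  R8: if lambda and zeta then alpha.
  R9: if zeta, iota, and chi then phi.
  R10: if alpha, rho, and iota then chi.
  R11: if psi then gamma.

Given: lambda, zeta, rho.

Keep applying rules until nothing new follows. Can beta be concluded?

rho, lambda, and zeta hold, so iota follows (R7).
From lambda and zeta, R8 gives alpha.
alpha, rho, and iota hold, so chi follows (R10).
From chi, R4 gives psi.
psi holds, so gamma follows (R11).
From gamma and alpha, R3 gives delta.
From gamma, alpha, and delta, R5 gives beta.

Yes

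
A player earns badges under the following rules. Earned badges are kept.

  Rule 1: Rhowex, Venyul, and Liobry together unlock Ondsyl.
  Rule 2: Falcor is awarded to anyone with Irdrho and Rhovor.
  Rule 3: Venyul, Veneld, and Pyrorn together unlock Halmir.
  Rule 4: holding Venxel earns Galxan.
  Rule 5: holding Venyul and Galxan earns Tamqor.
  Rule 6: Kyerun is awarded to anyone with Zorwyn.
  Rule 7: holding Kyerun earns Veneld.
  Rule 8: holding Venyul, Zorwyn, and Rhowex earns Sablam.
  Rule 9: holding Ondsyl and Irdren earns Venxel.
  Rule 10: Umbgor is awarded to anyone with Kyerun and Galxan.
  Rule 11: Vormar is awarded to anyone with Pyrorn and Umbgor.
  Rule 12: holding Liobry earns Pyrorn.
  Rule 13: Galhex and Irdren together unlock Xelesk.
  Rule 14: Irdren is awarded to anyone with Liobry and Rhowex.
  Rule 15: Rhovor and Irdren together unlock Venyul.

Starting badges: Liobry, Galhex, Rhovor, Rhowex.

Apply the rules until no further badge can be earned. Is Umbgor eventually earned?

Umbgor would need Kyerun and Galxan (Rule 10), but Kyerun is never earned.

No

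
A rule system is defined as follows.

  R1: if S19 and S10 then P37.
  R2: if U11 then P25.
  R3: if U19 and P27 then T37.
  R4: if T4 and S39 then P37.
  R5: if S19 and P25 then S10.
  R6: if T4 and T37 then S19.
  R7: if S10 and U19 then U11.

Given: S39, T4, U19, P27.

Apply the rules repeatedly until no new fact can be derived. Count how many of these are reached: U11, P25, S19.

1

U19 and P27 hold, so T37 follows (R3).
From T4 and T37, R6 gives S19.
U11 would need S10 and U19 (R7), but S10 is never established.
P25 would need U11 (R2), but U11 is never established.
S19: reached.
Reached: S19 — 1 of the 3.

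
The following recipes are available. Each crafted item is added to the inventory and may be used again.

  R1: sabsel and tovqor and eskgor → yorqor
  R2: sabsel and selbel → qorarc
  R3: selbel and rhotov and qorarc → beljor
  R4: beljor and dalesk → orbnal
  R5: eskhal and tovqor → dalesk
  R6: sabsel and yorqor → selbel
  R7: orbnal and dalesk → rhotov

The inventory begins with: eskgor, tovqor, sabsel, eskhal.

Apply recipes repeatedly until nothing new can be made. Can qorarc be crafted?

Yes

Using R1, sabsel, tovqor, and eskgor make yorqor.
Using R6, sabsel and yorqor make selbel.
sabsel and selbel → qorarc (R2).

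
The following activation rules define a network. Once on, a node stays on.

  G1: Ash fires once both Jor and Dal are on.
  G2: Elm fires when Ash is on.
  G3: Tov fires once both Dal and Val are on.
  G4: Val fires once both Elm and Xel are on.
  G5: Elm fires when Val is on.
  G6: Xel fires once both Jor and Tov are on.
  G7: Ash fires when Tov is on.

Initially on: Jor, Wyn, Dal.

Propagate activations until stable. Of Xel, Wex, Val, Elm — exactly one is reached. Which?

Jor and Dal are on, so Ash fires (G1).
G2: Ash on → Elm on.
Xel would need Jor and Tov (G6), but Tov never turns on. No rule produces Wex, and it is not given. Val would need Elm and Xel (G4), but Xel never turns on.

Elm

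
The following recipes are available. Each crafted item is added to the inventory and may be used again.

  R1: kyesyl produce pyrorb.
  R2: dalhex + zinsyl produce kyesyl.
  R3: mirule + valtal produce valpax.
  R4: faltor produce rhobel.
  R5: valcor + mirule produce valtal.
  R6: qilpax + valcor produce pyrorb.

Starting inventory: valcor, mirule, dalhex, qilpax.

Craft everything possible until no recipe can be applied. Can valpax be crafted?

valcor + mirule → valtal (R5).
Using R3, mirule and valtal make valpax.

Yes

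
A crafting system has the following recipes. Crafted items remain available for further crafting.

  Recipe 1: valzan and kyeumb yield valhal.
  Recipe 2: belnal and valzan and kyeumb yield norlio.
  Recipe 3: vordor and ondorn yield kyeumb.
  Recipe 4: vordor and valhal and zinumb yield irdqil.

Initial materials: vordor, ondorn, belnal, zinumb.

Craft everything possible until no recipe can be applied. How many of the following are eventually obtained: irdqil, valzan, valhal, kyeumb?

vordor and ondorn → kyeumb (Recipe 3).
irdqil would need vordor, valhal, and zinumb (Recipe 4), but valhal is never obtained.
No rule produces valzan, and it is not given.
valhal would need valzan and kyeumb (Recipe 1), but valzan is never obtained.
kyeumb: reached.
Reached: kyeumb — 1 of the 4.

1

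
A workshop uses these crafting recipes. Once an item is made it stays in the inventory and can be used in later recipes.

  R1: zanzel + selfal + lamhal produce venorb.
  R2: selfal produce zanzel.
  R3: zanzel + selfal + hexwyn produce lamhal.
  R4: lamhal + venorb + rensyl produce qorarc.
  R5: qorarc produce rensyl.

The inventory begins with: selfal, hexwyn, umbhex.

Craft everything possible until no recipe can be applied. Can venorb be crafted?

selfal → zanzel (R2).
zanzel + selfal + hexwyn → lamhal (R3).
Using R1, zanzel, selfal, and lamhal make venorb.

Yes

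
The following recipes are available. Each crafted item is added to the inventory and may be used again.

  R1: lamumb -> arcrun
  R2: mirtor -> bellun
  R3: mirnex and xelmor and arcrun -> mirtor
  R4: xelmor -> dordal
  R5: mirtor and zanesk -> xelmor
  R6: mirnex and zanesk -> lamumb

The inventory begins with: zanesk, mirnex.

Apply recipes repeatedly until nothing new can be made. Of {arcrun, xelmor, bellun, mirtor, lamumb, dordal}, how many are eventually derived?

2

Using R6, mirnex and zanesk make lamumb.
lamumb -> arcrun (R1).
arcrun: reached.
xelmor would need mirtor and zanesk (R5), but mirtor is never obtained.
bellun would need mirtor (R2), but mirtor is never obtained.
mirtor would need mirnex, xelmor, and arcrun (R3), but xelmor is never obtained.
lamumb: reached.
dordal would need xelmor (R4), but xelmor is never obtained.
Reached: arcrun and lamumb — 2 of the 6.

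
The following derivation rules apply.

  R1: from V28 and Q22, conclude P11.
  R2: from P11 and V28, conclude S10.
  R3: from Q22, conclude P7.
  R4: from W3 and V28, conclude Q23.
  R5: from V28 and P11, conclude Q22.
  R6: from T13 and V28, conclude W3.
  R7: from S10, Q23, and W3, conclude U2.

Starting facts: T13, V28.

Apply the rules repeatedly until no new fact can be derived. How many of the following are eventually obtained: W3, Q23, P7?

2

From T13 and V28, R6 gives W3.
From W3 and V28, R4 gives Q23.
W3: reached.
Q23: reached.
P7 would need Q22 (R3), but Q22 is never established.
Reached: W3 and Q23 — 2 of the 3.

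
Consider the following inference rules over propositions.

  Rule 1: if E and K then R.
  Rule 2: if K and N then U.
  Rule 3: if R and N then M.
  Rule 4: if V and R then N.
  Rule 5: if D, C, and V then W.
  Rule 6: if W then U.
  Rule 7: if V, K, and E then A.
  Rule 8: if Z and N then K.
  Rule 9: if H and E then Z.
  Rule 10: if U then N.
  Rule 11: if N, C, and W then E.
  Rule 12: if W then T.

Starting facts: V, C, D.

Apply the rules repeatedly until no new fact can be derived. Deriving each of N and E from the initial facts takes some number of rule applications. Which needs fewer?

N: From D, C, and V, Rule 5 gives W. W holds, so U follows (Rule 6). U holds, so N follows (Rule 10). [3 rule applications]
E: D, C, and V hold, so W follows (Rule 5). W holds, so U follows (Rule 6). From U, Rule 10 gives N. N, C, and W hold, so E follows (Rule 11). [4 rule applications]
N needs fewer.

N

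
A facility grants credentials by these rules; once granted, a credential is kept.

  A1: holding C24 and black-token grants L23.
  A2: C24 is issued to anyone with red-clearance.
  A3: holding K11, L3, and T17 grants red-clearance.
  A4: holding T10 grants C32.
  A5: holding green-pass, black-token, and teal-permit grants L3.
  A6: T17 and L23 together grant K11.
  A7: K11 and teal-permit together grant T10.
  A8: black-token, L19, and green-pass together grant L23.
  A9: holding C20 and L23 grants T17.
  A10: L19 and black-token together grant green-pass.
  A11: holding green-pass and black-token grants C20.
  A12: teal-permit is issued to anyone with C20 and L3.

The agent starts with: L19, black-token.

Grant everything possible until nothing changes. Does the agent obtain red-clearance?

red-clearance would need K11, L3, and T17 (A3), but L3 is never granted.

No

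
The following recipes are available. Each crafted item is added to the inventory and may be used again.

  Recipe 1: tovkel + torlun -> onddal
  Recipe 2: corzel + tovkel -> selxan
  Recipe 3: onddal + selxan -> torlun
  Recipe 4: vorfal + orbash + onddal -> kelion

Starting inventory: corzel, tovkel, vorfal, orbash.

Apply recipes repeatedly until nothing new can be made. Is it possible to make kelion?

No

kelion would need vorfal, orbash, and onddal (Recipe 4), but onddal is never obtained.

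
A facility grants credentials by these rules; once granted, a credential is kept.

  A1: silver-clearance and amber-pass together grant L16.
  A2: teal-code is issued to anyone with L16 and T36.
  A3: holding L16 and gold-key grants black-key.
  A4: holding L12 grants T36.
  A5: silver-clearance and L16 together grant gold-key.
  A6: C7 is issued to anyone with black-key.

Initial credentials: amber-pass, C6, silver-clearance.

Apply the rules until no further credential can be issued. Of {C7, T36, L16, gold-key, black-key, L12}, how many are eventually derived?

Holding silver-clearance and amber-pass grants L16 (A1).
Holding silver-clearance and L16 grants gold-key (A5).
Holding L16 and gold-key grants black-key (A3).
Holding black-key grants C7 (A6).
C7: reached.
T36 would need L12 (A4), but L12 is never granted.
L16: reached.
gold-key: reached.
black-key: reached.
No rule produces L12, and it is not given.
Reached: C7, L16, gold-key, and black-key — 4 of the 6.

4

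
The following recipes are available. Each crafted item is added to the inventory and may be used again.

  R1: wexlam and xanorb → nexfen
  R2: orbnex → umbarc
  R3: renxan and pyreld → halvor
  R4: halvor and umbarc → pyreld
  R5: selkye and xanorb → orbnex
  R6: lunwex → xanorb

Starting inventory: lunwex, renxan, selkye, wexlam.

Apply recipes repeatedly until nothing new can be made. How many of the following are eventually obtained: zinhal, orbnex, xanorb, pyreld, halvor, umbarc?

Using R6, lunwex makes xanorb.
selkye and xanorb → orbnex (R5).
orbnex → umbarc (R2).
No rule produces zinhal, and it is not given.
orbnex: reached.
xanorb: reached.
pyreld would need halvor and umbarc (R4), but halvor is never obtained.
halvor would need renxan and pyreld (R3), but pyreld is never obtained.
umbarc: reached.
Reached: orbnex, xanorb, and umbarc — 3 of the 6.

3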